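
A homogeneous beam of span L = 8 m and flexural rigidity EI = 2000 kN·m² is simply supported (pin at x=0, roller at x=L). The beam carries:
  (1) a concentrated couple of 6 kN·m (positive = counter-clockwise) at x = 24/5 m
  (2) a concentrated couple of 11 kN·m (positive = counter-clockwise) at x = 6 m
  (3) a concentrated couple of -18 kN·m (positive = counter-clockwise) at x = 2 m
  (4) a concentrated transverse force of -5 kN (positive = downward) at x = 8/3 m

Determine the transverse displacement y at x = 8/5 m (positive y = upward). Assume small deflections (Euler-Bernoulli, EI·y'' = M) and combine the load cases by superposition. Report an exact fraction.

Load 1 — applied couple M₀=6 kN·m at a=24/5 m (b=L-a=16/5):
  y_1 = (M₀x³/(6L)+C₁x)/EI  [x≤a] with C₁=M₀(3b²-L²)/(6L)=-104/25 = (6·(8/5)³/(6·8)+(-104/25)·(8/5))/2000 = -48/15625 m
Load 2 — applied couple M₀=11 kN·m at a=6 m (b=L-a=2):
  y_2 = (M₀x³/(6L)+C₁x)/EI  [x≤a] with C₁=M₀(3b²-L²)/(6L)=-143/12 = (11·(8/5)³/(6·8)+(-143/12)·(8/5))/2000 = -1133/125000 m
Load 3 — applied couple M₀=-18 kN·m at a=2 m (b=L-a=6):
  y_3 = (M₀x³/(6L)+C₁x)/EI  [x≤a] with C₁=M₀(3b²-L²)/(6L)=-33/2 = ((-18)·(8/5)³/(6·8)+(-33/2)·(8/5))/2000 = -873/62500 m
Load 4 — point force P=-5 kN at a=8/3 m (b=L-a=16/3):
  y_4 = -Pbx(L²-b²-x²)/(6LEI)  [x≤a] = -(-5)·(16/3)·(8/5)·(8²-(16/3)²-(8/5)²)/(6·8·2000) = 3712/253125 m
Superposition: y = Σ y_i = -115823/10125000 m ≈ -0.011439 m

y(8/5) = -115823/10125000 m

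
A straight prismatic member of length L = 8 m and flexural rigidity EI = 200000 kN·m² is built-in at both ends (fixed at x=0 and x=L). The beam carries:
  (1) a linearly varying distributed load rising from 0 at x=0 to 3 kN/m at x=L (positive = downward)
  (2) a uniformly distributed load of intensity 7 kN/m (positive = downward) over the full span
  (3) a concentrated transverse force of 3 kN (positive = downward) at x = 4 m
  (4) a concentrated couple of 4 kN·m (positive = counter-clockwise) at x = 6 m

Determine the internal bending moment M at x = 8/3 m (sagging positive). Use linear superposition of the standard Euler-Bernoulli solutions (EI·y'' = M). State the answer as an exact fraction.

Load 1 — triangular load w₀=3 kN/m (0→w₀ over full span):
  M_1 = 3w₀Lx/20 - w₀L²/30 - w₀x³/(6L) = 3·3·8·(8/3)/20 - 3·8²/30 - 3·(8/3)³/(6·8) = 272/135 kN·m
Load 2 — uniform load w=7 kN/m over full span:
  M_2 = wLx/2 - wL²/12 - wx²/2 = 7·8·(8/3)/2 - 7·8²/12 - 7·(8/3)²/2 = 112/9 kN·m
Load 3 — point force P=3 kN at a=4 m (b=L-a=4):
  M_3 = Pb²(3a+b)x/L³ - Pab²/L²  [x≤a] = 3·4²·(3·4+4)·(8/3)/8³ - 3·4·4²/8² = 1 kN·m
Load 4 — applied couple M₀=4 kN·m at a=6 m (b=L-a=2):
  M_4 = R_Ax - M_A  [x≤a] with R_A=9/16, M_A=5/4 = (9/16)·(8/3) - (5/4) = 1/4 kN·m
Superposition: M = Σ M_i = 8483/540 kN·m ≈ 15.709259 kN·m

M(8/3) = 8483/540 kN·m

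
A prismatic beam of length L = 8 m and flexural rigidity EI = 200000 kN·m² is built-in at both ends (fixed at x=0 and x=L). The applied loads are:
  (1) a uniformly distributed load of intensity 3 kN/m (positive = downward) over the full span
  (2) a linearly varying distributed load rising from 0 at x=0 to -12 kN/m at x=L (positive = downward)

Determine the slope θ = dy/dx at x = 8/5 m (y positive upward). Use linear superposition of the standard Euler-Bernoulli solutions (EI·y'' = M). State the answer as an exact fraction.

θ(8/5) = 104/1953125 rad

Load 1 — uniform load w=3 kN/m over full span:
  θ_1 = -wx(L-x)(L-2x)/(12EI) = -3·(8/5)·(8-(8/5))·(8-2·(8/5))/(12·200000) = -24/390625 rad
Load 2 — triangular load w₀=-12 kN/m (0→w₀ over full span):
  θ_2 = -w₀(2x(L-x)(L-2x)(x+2L)+x²(L-x)²)/(120LEI) = -(-12)·(2·(8/5)·(8-(8/5))·(8-2·(8/5))·((8/5)+2·8)+(8/5)²·(8-(8/5))²)/(120·8·200000) = 224/1953125 rad
Superposition: θ = Σ θ_i = 104/1953125 rad ≈ 0.000053 rad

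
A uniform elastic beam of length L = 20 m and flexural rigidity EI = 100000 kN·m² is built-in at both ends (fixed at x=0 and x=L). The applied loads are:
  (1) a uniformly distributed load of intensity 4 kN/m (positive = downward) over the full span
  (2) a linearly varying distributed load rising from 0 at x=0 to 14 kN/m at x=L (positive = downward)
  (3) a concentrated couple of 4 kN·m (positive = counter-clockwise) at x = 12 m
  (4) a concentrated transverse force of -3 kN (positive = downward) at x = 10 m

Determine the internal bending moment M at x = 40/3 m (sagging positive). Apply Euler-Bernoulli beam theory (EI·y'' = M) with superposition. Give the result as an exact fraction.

Load 1 — uniform load w=4 kN/m over full span:
  M_1 = wLx/2 - wL²/12 - wx²/2 = 4·20·(40/3)/2 - 4·20²/12 - 4·(40/3)²/2 = 400/9 kN·m
Load 2 — triangular load w₀=14 kN/m (0→w₀ over full span):
  M_2 = 3w₀Lx/20 - w₀L²/30 - w₀x³/(6L) = 3·14·20·(40/3)/20 - 14·20²/30 - 14·(40/3)³/(6·20) = 7840/81 kN·m
Load 3 — applied couple M₀=4 kN·m at a=12 m (b=L-a=8):
  M_3 = R_Ax - M_A - M₀  [x>a] with R_A=36/125, M_A=32/25 = (36/125)·(40/3) - (32/25) - 4 = -36/25 kN·m
Load 4 — point force P=-3 kN at a=10 m (b=L-a=10):
  M_4 = Pa²(a+3b)(L-x)/L³ - Pa²b/L²  [x>a] = (-3)·10²·(10+3·10)·(20-(40/3))/20³ - (-3)·10²·10/20² = -5/2 kN·m
Superposition: M = Σ M_i = 556043/4050 kN·m ≈ 137.294568 kN·m

M(40/3) = 556043/4050 kN·m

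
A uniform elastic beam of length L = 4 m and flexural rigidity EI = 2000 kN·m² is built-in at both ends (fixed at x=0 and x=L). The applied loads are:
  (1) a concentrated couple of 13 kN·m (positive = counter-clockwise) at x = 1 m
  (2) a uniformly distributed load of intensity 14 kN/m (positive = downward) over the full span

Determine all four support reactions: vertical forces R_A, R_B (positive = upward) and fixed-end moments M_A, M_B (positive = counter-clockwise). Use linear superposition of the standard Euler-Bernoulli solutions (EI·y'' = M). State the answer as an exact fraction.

R_A = 1013/32 kN, M_A = 779/48 kN·m, R_B = 779/32 kN, M_B = -701/48 kN·m

Load 1 — applied couple M₀=13 kN·m at a=1 m (b=L-a=3):
  R_A = 6M₀ab/L³ = 6·13·1·3/4³ = 117/32 kN
  M_A = M₀b(2a-b)/L² = 13·3·(2·1-3)/4² = -39/16 kN·m
  R_B = -6M₀ab/L³ = -6·13·1·3/4³ = -117/32 kN
  M_B = M₀a(2b-a)/L² = 13·1·(2·3-1)/4² = 65/16 kN·m
Load 2 — uniform load w=14 kN/m over full span:
  R_A = wL/2 = 14·4/2 = 28 kN
  M_A = wL²/12 = 14·4²/12 = 56/3 kN·m
  R_B = wL/2 = 14·4/2 = 28 kN
  M_B = -wL²/12 = -14·4²/12 = -56/3 kN·m
Superposition: R_A = 1013/32 kN, M_A = 779/48 kN·m, R_B = 779/32 kN, M_B = -701/48 kN·m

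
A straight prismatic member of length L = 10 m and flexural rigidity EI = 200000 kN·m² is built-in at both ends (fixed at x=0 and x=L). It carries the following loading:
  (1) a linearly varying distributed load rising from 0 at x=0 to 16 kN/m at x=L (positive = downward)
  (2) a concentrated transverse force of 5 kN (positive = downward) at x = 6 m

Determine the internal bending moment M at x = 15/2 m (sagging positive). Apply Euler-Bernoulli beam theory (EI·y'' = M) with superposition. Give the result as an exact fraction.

M(15/2) = 226/15 kN·m

Load 1 — triangular load w₀=16 kN/m (0→w₀ over full span):
  M_1 = 3w₀Lx/20 - w₀L²/30 - w₀x³/(6L) = 3·16·10·(15/2)/20 - 16·10²/30 - 16·(15/2)³/(6·10) = 85/6 kN·m
Load 2 — point force P=5 kN at a=6 m (b=L-a=4):
  M_2 = Pa²(a+3b)(L-x)/L³ - Pa²b/L²  [x>a] = 5·6²·(6+3·4)·(10-(15/2))/10³ - 5·6²·4/10² = 9/10 kN·m
Superposition: M = Σ M_i = 226/15 kN·m ≈ 15.066667 kN·m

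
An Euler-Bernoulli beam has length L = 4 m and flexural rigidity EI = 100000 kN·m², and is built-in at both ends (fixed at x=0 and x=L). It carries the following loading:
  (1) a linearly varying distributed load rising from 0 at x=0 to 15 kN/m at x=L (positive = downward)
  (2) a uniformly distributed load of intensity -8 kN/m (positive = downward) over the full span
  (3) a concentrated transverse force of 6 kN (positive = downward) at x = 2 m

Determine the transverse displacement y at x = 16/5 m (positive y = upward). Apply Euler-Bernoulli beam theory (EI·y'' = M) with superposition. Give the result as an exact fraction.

Load 1 — triangular load w₀=15 kN/m (0→w₀ over full span):
  y_1 = -w₀x²(L-x)²(x+2L)/(120LEI) = -15·(16/5)²·(4-(16/5))²·((16/5)+2·4)/(120·4·100000) = -224/9765625 m
Load 2 — uniform load w=-8 kN/m over full span:
  y_2 = -wx²(L-x)²/(24EI) = -(-8)·(16/5)²·(4-(16/5))²/(24·100000) = 128/5859375 m
Load 3 — point force P=6 kN at a=2 m (b=L-a=2):
  y_3 = -Pa²(L-x)²(3bL-(3b+a)(L-x))/(6L³EI)  [x>a] = -6·2²·(4-(16/5))²·(3·2·4-(3·2+2)·(4-(16/5)))/(6·4³·100000) = -11/1562500 m
Superposition: y = Σ y_i = -953/117187500 m ≈ -0.000008 m

y(16/5) = -953/117187500 m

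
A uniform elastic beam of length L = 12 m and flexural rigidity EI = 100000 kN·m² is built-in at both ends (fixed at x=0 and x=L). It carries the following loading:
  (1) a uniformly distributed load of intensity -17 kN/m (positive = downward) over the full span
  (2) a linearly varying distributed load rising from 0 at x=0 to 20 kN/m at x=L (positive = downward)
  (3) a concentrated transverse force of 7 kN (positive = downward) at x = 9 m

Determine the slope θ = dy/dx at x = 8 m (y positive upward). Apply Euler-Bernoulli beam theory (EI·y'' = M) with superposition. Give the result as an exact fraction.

Load 1 — uniform load w=-17 kN/m over full span:
  θ_1 = -wx(L-x)(L-2x)/(12EI) = -(-17)·8·(12-8)·(12-2·8)/(12·100000) = -17/9375 rad
Load 2 — triangular load w₀=20 kN/m (0→w₀ over full span):
  θ_2 = -w₀(2x(L-x)(L-2x)(x+2L)+x²(L-x)²)/(120LEI) = -20·(2·8·(12-8)·(12-2·8)·(8+2·12)+8²·(12-8)²)/(120·12·100000) = 28/28125 rad
Load 3 — point force P=7 kN at a=9 m (b=L-a=3):
  θ_3 = -Pb²x(2aL-(3a+b)x)/(2L³EI)  [x≤a] = -7·3²·8·(2·9·12-(3·9+3)·8)/(2·12³·100000) = 7/200000 rad
Superposition: θ = Σ θ_i = -1409/1800000 rad ≈ -0.000783 rad

θ(8) = -1409/1800000 rad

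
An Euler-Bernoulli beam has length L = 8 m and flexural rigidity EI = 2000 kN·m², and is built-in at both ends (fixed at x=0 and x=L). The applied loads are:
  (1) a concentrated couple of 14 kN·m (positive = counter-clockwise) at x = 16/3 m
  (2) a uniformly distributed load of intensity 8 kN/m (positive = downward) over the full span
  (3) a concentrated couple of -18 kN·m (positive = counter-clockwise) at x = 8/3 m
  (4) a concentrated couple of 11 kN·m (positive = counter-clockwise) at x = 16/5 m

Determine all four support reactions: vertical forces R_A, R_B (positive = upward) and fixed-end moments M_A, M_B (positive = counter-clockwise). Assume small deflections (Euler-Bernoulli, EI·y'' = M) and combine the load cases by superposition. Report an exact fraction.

Load 1 — applied couple M₀=14 kN·m at a=16/3 m (b=L-a=8/3):
  R_A = 6M₀ab/L³ = 6·14·(16/3)·(8/3)/8³ = 7/3 kN
  M_A = M₀b(2a-b)/L² = 14·(8/3)·(2·(16/3)-(8/3))/8² = 14/3 kN·m
  R_B = -6M₀ab/L³ = -6·14·(16/3)·(8/3)/8³ = -7/3 kN
  M_B = M₀a(2b-a)/L² = 14·(16/3)·(2·(8/3)-(16/3))/8² = 0 kN·m
Load 2 — uniform load w=8 kN/m over full span:
  R_A = wL/2 = 8·8/2 = 32 kN
  M_A = wL²/12 = 8·8²/12 = 128/3 kN·m
  R_B = wL/2 = 8·8/2 = 32 kN
  M_B = -wL²/12 = -8·8²/12 = -128/3 kN·m
Load 3 — applied couple M₀=-18 kN·m at a=8/3 m (b=L-a=16/3):
  R_A = 6M₀ab/L³ = 6·(-18)·(8/3)·(16/3)/8³ = -3 kN
  M_A = M₀b(2a-b)/L² = (-18)·(16/3)·(2·(8/3)-(16/3))/8² = 0 kN·m
  R_B = -6M₀ab/L³ = -6·(-18)·(8/3)·(16/3)/8³ = 3 kN
  M_B = M₀a(2b-a)/L² = (-18)·(8/3)·(2·(16/3)-(8/3))/8² = -6 kN·m
Load 4 — applied couple M₀=11 kN·m at a=16/5 m (b=L-a=24/5):
  R_A = 6M₀ab/L³ = 6·11·(16/5)·(24/5)/8³ = 99/50 kN
  M_A = M₀b(2a-b)/L² = 11·(24/5)·(2·(16/5)-(24/5))/8² = 33/25 kN·m
  R_B = -6M₀ab/L³ = -6·11·(16/5)·(24/5)/8³ = -99/50 kN
  M_B = M₀a(2b-a)/L² = 11·(16/5)·(2·(24/5)-(16/5))/8² = 88/25 kN·m
Superposition: R_A = 4997/150 kN, M_A = 3649/75 kN·m, R_B = 4603/150 kN, M_B = -3386/75 kN·m

R_A = 4997/150 kN, M_A = 3649/75 kN·m, R_B = 4603/150 kN, M_B = -3386/75 kN·m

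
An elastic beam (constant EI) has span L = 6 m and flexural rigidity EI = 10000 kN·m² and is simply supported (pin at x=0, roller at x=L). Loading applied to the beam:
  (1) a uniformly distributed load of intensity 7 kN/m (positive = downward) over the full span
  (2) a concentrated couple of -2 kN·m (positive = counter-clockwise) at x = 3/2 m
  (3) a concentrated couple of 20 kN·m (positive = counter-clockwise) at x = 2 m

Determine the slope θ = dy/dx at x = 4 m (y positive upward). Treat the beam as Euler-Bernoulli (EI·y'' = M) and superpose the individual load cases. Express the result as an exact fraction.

Load 1 — uniform load w=7 kN/m over full span:
  θ_1 = -w(L³-6Lx²+4x³)/(24EI) = -7·(6³-6·6·4²+4·4³)/(24·10000) = 91/30000 rad
Load 2 — applied couple M₀=-2 kN·m at a=3/2 m (b=L-a=9/2):
  θ_2 = (M₀x²/(2L)-M₀(x-a)+C₁)/EI  [x>a] with C₁=M₀(3b²-L²)/(6L)=-11/8 = ((-2)·4²/(2·6)-(-2)·(4-(3/2))+(-11/8))/10000 = 23/240000 rad
Load 3 — applied couple M₀=20 kN·m at a=2 m (b=L-a=4):
  θ_3 = (M₀x²/(2L)-M₀(x-a)+C₁)/EI  [x>a] with C₁=M₀(3b²-L²)/(6L)=20/3 = (20·4²/(2·6)-20·(4-2)+(20/3))/10000 = -1/1500 rad
Superposition: θ = Σ θ_i = 197/80000 rad ≈ 0.002462 rad

θ(4) = 197/80000 rad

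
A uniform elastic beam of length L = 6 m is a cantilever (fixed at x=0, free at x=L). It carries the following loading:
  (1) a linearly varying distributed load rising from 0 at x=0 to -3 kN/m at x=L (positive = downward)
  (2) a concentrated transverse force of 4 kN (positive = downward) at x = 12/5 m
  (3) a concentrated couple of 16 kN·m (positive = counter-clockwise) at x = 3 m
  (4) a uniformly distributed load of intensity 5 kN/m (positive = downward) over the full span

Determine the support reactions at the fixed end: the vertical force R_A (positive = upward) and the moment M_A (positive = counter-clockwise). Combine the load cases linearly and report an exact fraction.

Load 1 — triangular load w₀=-3 kN/m (0→w₀ over full span):
  R_A = w₀L/2 = (-3)·6/2 = -9 kN
  M_A = w₀L²/3 = (-3)·6²/3 = -36 kN·m
Load 2 — point force P=4 kN at a=12/5 m (b=L-a=18/5):
  R_A = P = 4 kN
  M_A = Pa = 4·(12/5) = 48/5 kN·m
Load 3 — applied couple M₀=16 kN·m at a=3 m (b=L-a=3):
  R_A = 0 kN
  M_A = -M₀ = -16 kN·m
Load 4 — uniform load w=5 kN/m over full span:
  R_A = wL = 5·6 = 30 kN
  M_A = wL²/2 = 5·6²/2 = 90 kN·m
Superposition: R_A = 25 kN, M_A = 238/5 kN·m

R_A = 25 kN, M_A = 238/5 kN·m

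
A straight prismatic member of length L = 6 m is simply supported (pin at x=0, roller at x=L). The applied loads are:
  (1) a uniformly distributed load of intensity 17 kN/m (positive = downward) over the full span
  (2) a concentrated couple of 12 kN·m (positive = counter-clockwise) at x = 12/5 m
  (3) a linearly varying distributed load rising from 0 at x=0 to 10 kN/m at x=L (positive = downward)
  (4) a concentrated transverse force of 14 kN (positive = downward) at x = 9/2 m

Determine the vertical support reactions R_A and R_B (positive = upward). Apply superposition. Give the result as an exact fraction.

R_A = 133/2 kN, R_B = 159/2 kN

Load 1 — uniform load w=17 kN/m over full span:
  R_A = wL/2 = 17·6/2 = 51 kN
  R_B = wL/2 = 17·6/2 = 51 kN
Load 2 — applied couple M₀=12 kN·m at a=12/5 m (b=L-a=18/5):
  R_A = M₀/L = 12/6 = 2 kN
  R_B = -M₀/L = -12/6 = -2 kN
Load 3 — triangular load w₀=10 kN/m (0→w₀ over full span):
  R_A = w₀L/6 = 10·6/6 = 10 kN
  R_B = w₀L/3 = 10·6/3 = 20 kN
Load 4 — point force P=14 kN at a=9/2 m (b=L-a=3/2):
  R_A = Pb/L = 14·(3/2)/6 = 7/2 kN
  R_B = Pa/L = 14·(9/2)/6 = 21/2 kN
Superposition: R_A = 133/2 kN, R_B = 159/2 kN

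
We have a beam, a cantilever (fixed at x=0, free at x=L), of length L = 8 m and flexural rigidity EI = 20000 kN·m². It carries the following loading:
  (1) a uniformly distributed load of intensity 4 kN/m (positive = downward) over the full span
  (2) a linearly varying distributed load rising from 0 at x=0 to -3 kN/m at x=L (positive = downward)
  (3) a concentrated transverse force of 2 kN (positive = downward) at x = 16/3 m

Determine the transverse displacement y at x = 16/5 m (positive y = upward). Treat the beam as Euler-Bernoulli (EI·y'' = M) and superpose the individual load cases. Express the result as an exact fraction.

Load 1 — uniform load w=4 kN/m over full span:
  y_1 = -wx²(x²-4Lx+6L²)/(24EI) = -4·(16/5)²·((16/5)²-4·8·(16/5)+6·8²)/(24·20000) = -9728/390625 m
Load 2 — triangular load w₀=-3 kN/m (0→w₀ over full span):
  y_2 = (w₀Lx³/12-w₀L²x²/6-w₀x⁵/(120L))/EI = ((-3)·8·(16/5)³/12-(-3)·8²·(16/5)²/6-(-3)·(16/5)⁵/(120·8))/20000 = 128512/9765625 m
Load 3 — point force P=2 kN at a=16/3 m (b=L-a=8/3):
  y_3 = -Px²(3a-x)/(6EI)  [x≤a] = -2·(16/5)²·(3·(16/3)-(16/5))/(6·20000) = -512/234375 m
Superposition: y = Σ y_i = -408064/29296875 m ≈ -0.013929 m

y(16/5) = -408064/29296875 m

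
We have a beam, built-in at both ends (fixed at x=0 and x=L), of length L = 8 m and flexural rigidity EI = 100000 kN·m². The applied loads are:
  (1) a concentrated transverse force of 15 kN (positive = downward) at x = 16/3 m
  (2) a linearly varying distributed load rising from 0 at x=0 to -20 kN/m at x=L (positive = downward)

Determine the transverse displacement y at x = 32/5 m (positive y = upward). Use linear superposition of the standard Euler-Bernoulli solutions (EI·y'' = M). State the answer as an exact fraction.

y(32/5) = 89024/263671875 m

Load 1 — point force P=15 kN at a=16/3 m (b=L-a=8/3):
  y_1 = -Pa²(L-x)²(3bL-(3b+a)(L-x))/(6L³EI)  [x>a] = -15·(16/3)²·(8-(32/5))²·(3·(8/3)·8-(3·(8/3)+(16/3))·(8-(32/5)))/(6·8³·100000) = -64/421875 m
Load 2 — triangular load w₀=-20 kN/m (0→w₀ over full span):
  y_2 = -w₀x²(L-x)²(x+2L)/(120LEI) = -(-20)·(32/5)²·(8-(32/5))²·((32/5)+2·8)/(120·8·100000) = 14336/29296875 m
Superposition: y = Σ y_i = 89024/263671875 m ≈ 0.000338 m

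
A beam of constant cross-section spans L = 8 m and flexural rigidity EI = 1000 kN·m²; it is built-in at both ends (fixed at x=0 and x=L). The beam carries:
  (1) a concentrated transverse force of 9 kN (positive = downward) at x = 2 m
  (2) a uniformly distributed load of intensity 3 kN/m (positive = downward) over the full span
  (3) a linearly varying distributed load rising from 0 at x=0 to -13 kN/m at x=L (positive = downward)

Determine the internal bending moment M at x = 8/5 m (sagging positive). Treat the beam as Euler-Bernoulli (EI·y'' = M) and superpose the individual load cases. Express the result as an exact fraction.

M(8/5) = 15803/3000 kN·m

Load 1 — point force P=9 kN at a=2 m (b=L-a=6):
  M_1 = Pb²(3a+b)x/L³ - Pab²/L²  [x≤a] = 9·6²·(3·2+6)·(8/5)/8³ - 9·2·6²/8² = 81/40 kN·m
Load 2 — uniform load w=3 kN/m over full span:
  M_2 = wLx/2 - wL²/12 - wx²/2 = 3·8·(8/5)/2 - 3·8²/12 - 3·(8/5)²/2 = -16/25 kN·m
Load 3 — triangular load w₀=-13 kN/m (0→w₀ over full span):
  M_3 = 3w₀Lx/20 - w₀L²/30 - w₀x³/(6L) = 3·(-13)·8·(8/5)/20 - (-13)·8²/30 - (-13)·(8/5)³/(6·8) = 1456/375 kN·m
Superposition: M = Σ M_i = 15803/3000 kN·m ≈ 5.267667 kN·m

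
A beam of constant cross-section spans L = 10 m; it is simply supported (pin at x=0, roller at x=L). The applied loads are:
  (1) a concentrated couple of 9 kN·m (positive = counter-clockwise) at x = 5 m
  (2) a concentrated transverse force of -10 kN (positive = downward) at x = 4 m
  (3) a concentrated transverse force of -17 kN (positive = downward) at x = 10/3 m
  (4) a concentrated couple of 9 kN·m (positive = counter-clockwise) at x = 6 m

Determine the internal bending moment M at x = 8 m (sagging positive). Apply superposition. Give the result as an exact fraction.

M(8) = -344/15 kN·m

Load 1 — applied couple M₀=9 kN·m at a=5 m (b=L-a=5):
  M_1 = M₀x/L - M₀  [x>a] = 9·8/10 - 9 = -9/5 kN·m
Load 2 — point force P=-10 kN at a=4 m (b=L-a=6):
  M_2 = Pa(L-x)/L  [x>a] = (-10)·4·(10-8)/10 = -8 kN·m
Load 3 — point force P=-17 kN at a=10/3 m (b=L-a=20/3):
  M_3 = Pa(L-x)/L  [x>a] = (-17)·(10/3)·(10-8)/10 = -34/3 kN·m
Load 4 — applied couple M₀=9 kN·m at a=6 m (b=L-a=4):
  M_4 = M₀x/L - M₀  [x>a] = 9·8/10 - 9 = -9/5 kN·m
Superposition: M = Σ M_i = -344/15 kN·m ≈ -22.933333 kN·m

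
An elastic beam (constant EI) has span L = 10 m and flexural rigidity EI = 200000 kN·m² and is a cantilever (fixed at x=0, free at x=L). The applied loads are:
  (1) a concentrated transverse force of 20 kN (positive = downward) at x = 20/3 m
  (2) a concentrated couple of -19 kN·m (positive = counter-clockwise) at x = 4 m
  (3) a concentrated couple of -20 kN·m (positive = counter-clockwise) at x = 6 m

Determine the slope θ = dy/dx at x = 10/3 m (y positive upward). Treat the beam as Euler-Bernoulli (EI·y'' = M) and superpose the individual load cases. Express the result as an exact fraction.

θ(10/3) = -139/60000 rad

Load 1 — point force P=20 kN at a=20/3 m (b=L-a=10/3):
  θ_1 = -Px(2a-x)/(2EI)  [x≤a] = -20·(10/3)·(2·(20/3)-(10/3))/(2·200000) = -1/600 rad
Load 2 — applied couple M₀=-19 kN·m at a=4 m (b=L-a=6):
  θ_2 = M₀x/EI  [x≤a] = (-19)·(10/3)/200000 = -19/60000 rad
Load 3 — applied couple M₀=-20 kN·m at a=6 m (b=L-a=4):
  θ_3 = M₀x/EI  [x≤a] = (-20)·(10/3)/200000 = -1/3000 rad
Superposition: θ = Σ θ_i = -139/60000 rad ≈ -0.002317 rad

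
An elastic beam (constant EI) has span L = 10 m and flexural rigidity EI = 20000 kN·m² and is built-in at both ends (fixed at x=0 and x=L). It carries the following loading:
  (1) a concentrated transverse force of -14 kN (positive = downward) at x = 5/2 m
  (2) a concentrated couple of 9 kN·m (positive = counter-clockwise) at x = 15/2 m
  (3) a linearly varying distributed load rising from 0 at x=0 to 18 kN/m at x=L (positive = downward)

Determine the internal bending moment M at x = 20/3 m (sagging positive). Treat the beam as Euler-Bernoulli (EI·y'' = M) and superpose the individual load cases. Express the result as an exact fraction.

Load 1 — point force P=-14 kN at a=5/2 m (b=L-a=15/2):
  M_1 = Pa²(a+3b)(L-x)/L³ - Pa²b/L²  [x>a] = (-14)·(5/2)²·((5/2)+3·(15/2))·(10-(20/3))/10³ - (-14)·(5/2)²·(15/2)/10² = -35/48 kN·m
Load 2 — applied couple M₀=9 kN·m at a=15/2 m (b=L-a=5/2):
  M_2 = R_Ax - M_A  [x≤a] with R_A=81/80, M_A=45/16 = (81/80)·(20/3) - (45/16) = 63/16 kN·m
Load 3 — triangular load w₀=18 kN/m (0→w₀ over full span):
  M_3 = 3w₀Lx/20 - w₀L²/30 - w₀x³/(6L) = 3·18·10·(20/3)/20 - 18·10²/30 - 18·(20/3)³/(6·10) = 280/9 kN·m
Superposition: M = Σ M_i = 2471/72 kN·m ≈ 34.319444 kN·m

M(20/3) = 2471/72 kN·m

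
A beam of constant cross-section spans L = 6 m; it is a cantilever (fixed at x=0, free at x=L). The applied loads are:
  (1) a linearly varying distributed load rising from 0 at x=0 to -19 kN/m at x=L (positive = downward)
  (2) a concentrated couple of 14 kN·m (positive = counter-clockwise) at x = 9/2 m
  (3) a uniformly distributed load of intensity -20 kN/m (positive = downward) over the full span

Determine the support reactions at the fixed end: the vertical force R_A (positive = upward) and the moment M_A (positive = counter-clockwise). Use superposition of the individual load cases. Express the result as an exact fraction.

Load 1 — triangular load w₀=-19 kN/m (0→w₀ over full span):
  R_A = w₀L/2 = (-19)·6/2 = -57 kN
  M_A = w₀L²/3 = (-19)·6²/3 = -228 kN·m
Load 2 — applied couple M₀=14 kN·m at a=9/2 m (b=L-a=3/2):
  R_A = 0 kN
  M_A = -M₀ = -14 kN·m
Load 3 — uniform load w=-20 kN/m over full span:
  R_A = wL = (-20)·6 = -120 kN
  M_A = wL²/2 = (-20)·6²/2 = -360 kN·m
Superposition: R_A = -177 kN, M_A = -602 kN·m

R_A = -177 kN, M_A = -602 kN·m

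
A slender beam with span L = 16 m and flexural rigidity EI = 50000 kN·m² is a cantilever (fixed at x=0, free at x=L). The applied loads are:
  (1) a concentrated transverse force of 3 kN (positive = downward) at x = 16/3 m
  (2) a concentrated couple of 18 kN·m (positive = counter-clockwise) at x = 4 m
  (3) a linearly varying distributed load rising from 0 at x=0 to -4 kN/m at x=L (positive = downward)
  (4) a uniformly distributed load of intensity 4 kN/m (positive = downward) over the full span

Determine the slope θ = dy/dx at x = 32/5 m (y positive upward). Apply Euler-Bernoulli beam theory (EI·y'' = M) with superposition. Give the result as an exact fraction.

θ(32/5) = -132389/11718750 rad

Load 1 — point force P=3 kN at a=16/3 m (b=L-a=32/3):
  θ_1 = -Pa²/(2EI)  [x>a] = -3·(16/3)²/(2·50000) = -8/9375 rad
Load 2 — applied couple M₀=18 kN·m at a=4 m (b=L-a=12):
  θ_2 = M₀a/EI  [x>a] = 18·4/50000 = 9/6250 rad
Load 3 — triangular load w₀=-4 kN/m (0→w₀ over full span):
  θ_3 = (w₀Lx²/4-w₀L²x/3-w₀x⁴/(24L))/EI = ((-4)·16·(32/5)²/4-(-4)·16²·(32/5)/3-(-4)·(32/5)⁴/(24·16))/50000 = 60416/1953125 rad
Load 4 — uniform load w=4 kN/m over full span:
  θ_4 = -wx(x²-3Lx+3L²)/(6EI) = -4·(32/5)·((32/5)²-3·16·(32/5)+3·16²)/(6·50000) = -50176/1171875 rad
Superposition: θ = Σ θ_i = -132389/11718750 rad ≈ -0.011297 rad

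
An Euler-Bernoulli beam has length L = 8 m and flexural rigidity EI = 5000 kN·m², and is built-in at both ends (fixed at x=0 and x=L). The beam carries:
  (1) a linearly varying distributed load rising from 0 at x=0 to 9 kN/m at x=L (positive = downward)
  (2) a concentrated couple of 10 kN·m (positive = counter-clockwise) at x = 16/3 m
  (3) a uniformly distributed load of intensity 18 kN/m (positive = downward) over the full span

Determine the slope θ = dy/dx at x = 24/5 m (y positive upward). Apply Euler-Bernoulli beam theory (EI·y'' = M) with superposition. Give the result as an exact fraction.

Load 1 — triangular load w₀=9 kN/m (0→w₀ over full span):
  θ_1 = -w₀(2x(L-x)(L-2x)(x+2L)+x²(L-x)²)/(120LEI) = -9·(2·(24/5)·(8-(24/5))·(8-2·(24/5))·((24/5)+2·8)+(24/5)²·(8-(24/5))²)/(120·8·5000) = 576/390625 rad
Load 2 — applied couple M₀=10 kN·m at a=16/3 m (b=L-a=8/3):
  θ_2 = (R_Ax²/2 - M_Ax)/EI  [x≤a] with R_A=5/3, M_A=10/3 = ((5/3)·(24/5)²/2 - (10/3)·(24/5))/5000 = 2/3125 rad
Load 3 — uniform load w=18 kN/m over full span:
  θ_3 = -wx(L-x)(L-2x)/(12EI) = -18·(24/5)·(8-(24/5))·(8-2·(24/5))/(12·5000) = 576/78125 rad
Superposition: θ = Σ θ_i = 3706/390625 rad ≈ 0.009487 rad

θ(24/5) = 3706/390625 rad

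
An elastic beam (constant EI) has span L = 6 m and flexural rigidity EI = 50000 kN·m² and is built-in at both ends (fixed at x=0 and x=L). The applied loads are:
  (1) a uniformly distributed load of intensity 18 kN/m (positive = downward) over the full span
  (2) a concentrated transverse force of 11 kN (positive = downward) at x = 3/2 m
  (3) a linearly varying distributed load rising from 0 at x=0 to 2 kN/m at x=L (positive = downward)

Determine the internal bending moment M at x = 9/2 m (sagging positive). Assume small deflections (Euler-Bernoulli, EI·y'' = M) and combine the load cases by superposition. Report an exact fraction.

Load 1 — uniform load w=18 kN/m over full span:
  M_1 = wLx/2 - wL²/12 - wx²/2 = 18·6·(9/2)/2 - 18·6²/12 - 18·(9/2)²/2 = 27/4 kN·m
Load 2 — point force P=11 kN at a=3/2 m (b=L-a=9/2):
  M_2 = Pa²(a+3b)(L-x)/L³ - Pa²b/L²  [x>a] = 11·(3/2)²·((3/2)+3·(9/2))·(6-(9/2))/6³ - 11·(3/2)²·(9/2)/6² = -33/64 kN·m
Load 3 — triangular load w₀=2 kN/m (0→w₀ over full span):
  M_3 = 3w₀Lx/20 - w₀L²/30 - w₀x³/(6L) = 3·2·6·(9/2)/20 - 2·6²/30 - 2·(9/2)³/(6·6) = 51/80 kN·m
Superposition: M = Σ M_i = 2199/320 kN·m ≈ 6.871875 kN·m

M(9/2) = 2199/320 kN·m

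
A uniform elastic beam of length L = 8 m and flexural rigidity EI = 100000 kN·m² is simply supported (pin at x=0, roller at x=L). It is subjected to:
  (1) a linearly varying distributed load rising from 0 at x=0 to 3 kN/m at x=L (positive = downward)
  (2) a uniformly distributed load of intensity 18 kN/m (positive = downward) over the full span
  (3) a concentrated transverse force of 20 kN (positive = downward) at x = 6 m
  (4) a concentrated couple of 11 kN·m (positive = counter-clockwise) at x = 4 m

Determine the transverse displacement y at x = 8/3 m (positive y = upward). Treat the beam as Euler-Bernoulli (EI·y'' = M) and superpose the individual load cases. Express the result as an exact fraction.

y(8/3) = -31127/3037500 m

Load 1 — triangular load w₀=3 kN/m (0→w₀ over full span):
  y_1 = -w₀x(7L⁴-10L²x²+3x⁴)/(360LEI) = -3·(8/3)·(7·8⁴-10·8²·(8/3)²+3·(8/3)⁴)/(360·8·100000) = -512/759375 m
Load 2 — uniform load w=18 kN/m over full span:
  y_2 = -wx(L³-2Lx²+x³)/(24EI) = -18·(8/3)·(8³-2·8·(8/3)²+(8/3)³)/(24·100000) = -704/84375 m
Load 3 — point force P=20 kN at a=6 m (b=L-a=2):
  y_3 = -Pbx(L²-b²-x²)/(6LEI)  [x≤a] = -20·2·(8/3)·(8²-2²-(8/3)²)/(6·8·100000) = -119/101250 m
Load 4 — applied couple M₀=11 kN·m at a=4 m (b=L-a=4):
  y_4 = (M₀x³/(6L)+C₁x)/EI  [x≤a] with C₁=M₀(3b²-L²)/(6L)=-11/3 = (11·(8/3)³/(6·8)+(-11/3)·(8/3))/100000 = -11/202500 m
Superposition: y = Σ y_i = -31127/3037500 m ≈ -0.010248 m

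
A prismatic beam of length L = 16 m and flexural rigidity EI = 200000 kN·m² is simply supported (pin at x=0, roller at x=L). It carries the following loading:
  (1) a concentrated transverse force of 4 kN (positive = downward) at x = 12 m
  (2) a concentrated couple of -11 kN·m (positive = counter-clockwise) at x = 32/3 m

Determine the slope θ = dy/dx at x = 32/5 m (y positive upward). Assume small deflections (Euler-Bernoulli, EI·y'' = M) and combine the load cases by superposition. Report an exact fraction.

θ(32/5) = -79/1125000 rad

Load 1 — point force P=4 kN at a=12 m (b=L-a=4):
  θ_1 = -Pb(L²-b²-3x²)/(6LEI)  [x≤a] = -4·4·(16²-4²-3·(32/5)²)/(6·16·200000) = -61/625000 rad
Load 2 — applied couple M₀=-11 kN·m at a=32/3 m (b=L-a=16/3):
  θ_2 = (M₀x²/(2L)+C₁)/EI  [x≤a] with C₁=M₀(3b²-L²)/(6L)=176/9 = ((-11)·(32/5)²/(2·16)+(176/9))/200000 = 77/2812500 rad
Superposition: θ = Σ θ_i = -79/1125000 rad ≈ -0.000070 rad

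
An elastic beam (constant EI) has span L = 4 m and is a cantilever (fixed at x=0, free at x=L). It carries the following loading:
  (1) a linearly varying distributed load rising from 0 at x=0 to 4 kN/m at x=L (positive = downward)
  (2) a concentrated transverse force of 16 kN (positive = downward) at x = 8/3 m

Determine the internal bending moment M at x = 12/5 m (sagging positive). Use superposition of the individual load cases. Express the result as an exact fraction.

Load 1 — triangular load w₀=4 kN/m (0→w₀ over full span):
  M_1 = w₀Lx/2 - w₀L²/3 - w₀x³/(6L) = 4·4·(12/5)/2 - 4·4²/3 - 4·(12/5)³/(6·4) = -1664/375 kN·m
Load 2 — point force P=16 kN at a=8/3 m (b=L-a=4/3):
  M_2 = -P(a-x)  [x≤a] = -16·((8/3)-(12/5)) = -64/15 kN·m
Superposition: M = Σ M_i = -1088/125 kN·m ≈ -8.704000 kN·m

M(12/5) = -1088/125 kN·m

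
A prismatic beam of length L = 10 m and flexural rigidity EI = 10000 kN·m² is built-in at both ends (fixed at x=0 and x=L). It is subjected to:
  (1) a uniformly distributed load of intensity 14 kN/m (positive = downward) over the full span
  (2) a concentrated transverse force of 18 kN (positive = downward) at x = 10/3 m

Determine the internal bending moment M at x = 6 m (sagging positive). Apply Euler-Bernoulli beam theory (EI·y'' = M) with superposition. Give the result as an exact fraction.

M(6) = 170/3 kN·m

Load 1 — uniform load w=14 kN/m over full span:
  M_1 = wLx/2 - wL²/12 - wx²/2 = 14·10·6/2 - 14·10²/12 - 14·6²/2 = 154/3 kN·m
Load 2 — point force P=18 kN at a=10/3 m (b=L-a=20/3):
  M_2 = Pa²(a+3b)(L-x)/L³ - Pa²b/L²  [x>a] = 18·(10/3)²·((10/3)+3·(20/3))·(10-6)/10³ - 18·(10/3)²·(20/3)/10² = 16/3 kN·m
Superposition: M = Σ M_i = 170/3 kN·m ≈ 56.666667 kN·m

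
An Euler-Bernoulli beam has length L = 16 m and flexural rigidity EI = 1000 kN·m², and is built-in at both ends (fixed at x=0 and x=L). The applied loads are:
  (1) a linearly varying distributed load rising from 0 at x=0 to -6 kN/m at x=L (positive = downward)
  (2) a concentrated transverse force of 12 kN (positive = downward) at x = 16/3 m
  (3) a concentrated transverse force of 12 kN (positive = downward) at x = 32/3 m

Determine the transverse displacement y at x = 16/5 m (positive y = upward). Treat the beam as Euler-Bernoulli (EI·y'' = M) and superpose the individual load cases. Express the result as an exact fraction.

y(16/5) = 185344/5859375 m

Load 1 — triangular load w₀=-6 kN/m (0→w₀ over full span):
  y_1 = -w₀x²(L-x)²(x+2L)/(120LEI) = -(-6)·(16/5)²·(16-(16/5))²·((16/5)+2·16)/(120·16·1000) = 360448/1953125 m
Load 2 — point force P=12 kN at a=16/3 m (b=L-a=32/3):
  y_2 = -Pb²x²(3aL-(3a+b)x)/(6L³EI)  [x≤a] = -12·(32/3)²·(16/5)²·(3·(16/3)·16-(3·(16/3)+(32/3))·(16/5))/(6·16³·1000) = -8192/84375 m
Load 3 — point force P=12 kN at a=32/3 m (b=L-a=16/3):
  y_3 = -Pb²x²(3aL-(3a+b)x)/(6L³EI)  [x≤a] = -12·(16/3)²·(16/5)²·(3·(32/3)·16-(3·(32/3)+(16/3))·(16/5))/(6·16³·1000) = -23552/421875 m
Superposition: y = Σ y_i = 185344/5859375 m ≈ 0.031632 m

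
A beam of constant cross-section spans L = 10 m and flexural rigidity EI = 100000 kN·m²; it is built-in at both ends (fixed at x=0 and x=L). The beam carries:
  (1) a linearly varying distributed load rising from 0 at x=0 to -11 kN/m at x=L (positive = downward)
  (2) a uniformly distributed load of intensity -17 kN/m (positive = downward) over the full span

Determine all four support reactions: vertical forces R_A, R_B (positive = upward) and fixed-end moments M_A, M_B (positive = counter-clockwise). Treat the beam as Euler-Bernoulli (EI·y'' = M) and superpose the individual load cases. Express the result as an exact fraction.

Load 1 — triangular load w₀=-11 kN/m (0→w₀ over full span):
  R_A = 3w₀L/20 = 3·(-11)·10/20 = -33/2 kN
  M_A = w₀L²/30 = (-11)·10²/30 = -110/3 kN·m
  R_B = 7w₀L/20 = 7·(-11)·10/20 = -77/2 kN
  M_B = -w₀L²/20 = -(-11)·10²/20 = 55 kN·m
Load 2 — uniform load w=-17 kN/m over full span:
  R_A = wL/2 = (-17)·10/2 = -85 kN
  M_A = wL²/12 = (-17)·10²/12 = -425/3 kN·m
  R_B = wL/2 = (-17)·10/2 = -85 kN
  M_B = -wL²/12 = -(-17)·10²/12 = 425/3 kN·m
Superposition: R_A = -203/2 kN, M_A = -535/3 kN·m, R_B = -247/2 kN, M_B = 590/3 kN·m

R_A = -203/2 kN, M_A = -535/3 kN·m, R_B = -247/2 kN, M_B = 590/3 kN·m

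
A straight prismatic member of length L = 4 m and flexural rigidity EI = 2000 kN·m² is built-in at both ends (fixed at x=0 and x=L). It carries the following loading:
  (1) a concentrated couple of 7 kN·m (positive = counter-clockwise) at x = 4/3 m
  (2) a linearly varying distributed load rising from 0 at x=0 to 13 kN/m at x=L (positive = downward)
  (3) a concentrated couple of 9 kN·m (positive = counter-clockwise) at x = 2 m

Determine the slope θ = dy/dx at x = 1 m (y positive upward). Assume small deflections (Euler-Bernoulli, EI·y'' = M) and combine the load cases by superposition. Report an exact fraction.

Load 1 — applied couple M₀=7 kN·m at a=4/3 m (b=L-a=8/3):
  θ_1 = (R_Ax²/2 - M_Ax)/EI  [x≤a] with R_A=7/3, M_A=0 = ((7/3)·1²/2 - 0·1)/2000 = 7/12000 rad
Load 2 — triangular load w₀=13 kN/m (0→w₀ over full span):
  θ_2 = -w₀(2x(L-x)(L-2x)(x+2L)+x²(L-x)²)/(120LEI) = -13·(2·1·(4-1)·(4-2·1)·(1+2·4)+1²·(4-1)²)/(120·4·2000) = -507/320000 rad
Load 3 — applied couple M₀=9 kN·m at a=2 m (b=L-a=2):
  θ_3 = (R_Ax²/2 - M_Ax)/EI  [x≤a] with R_A=27/8, M_A=9/4 = ((27/8)·1²/2 - (9/4)·1)/2000 = -9/32000 rad
Superposition: θ = Σ θ_i = -1231/960000 rad ≈ -0.001282 rad

θ(1) = -1231/960000 rad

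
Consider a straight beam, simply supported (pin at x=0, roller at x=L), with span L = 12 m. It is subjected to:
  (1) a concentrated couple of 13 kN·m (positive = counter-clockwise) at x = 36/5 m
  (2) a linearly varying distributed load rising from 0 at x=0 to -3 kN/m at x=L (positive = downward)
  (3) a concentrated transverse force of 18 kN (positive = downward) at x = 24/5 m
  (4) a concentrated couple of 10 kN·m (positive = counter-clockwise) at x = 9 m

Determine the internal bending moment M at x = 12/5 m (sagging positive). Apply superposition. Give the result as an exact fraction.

Load 1 — applied couple M₀=13 kN·m at a=36/5 m (b=L-a=24/5):
  M_1 = M₀x/L  [x≤a] = 13·(12/5)/12 = 13/5 kN·m
Load 2 — triangular load w₀=-3 kN/m (0→w₀ over full span):
  M_2 = w₀Lx/6 - w₀x³/(6L) = (-3)·12·(12/5)/6 - (-3)·(12/5)³/(6·12) = -1728/125 kN·m
Load 3 — point force P=18 kN at a=24/5 m (b=L-a=36/5):
  M_3 = Pbx/L  [x≤a] = 18·(36/5)·(12/5)/12 = 648/25 kN·m
Load 4 — applied couple M₀=10 kN·m at a=9 m (b=L-a=3):
  M_4 = M₀x/L  [x≤a] = 10·(12/5)/12 = 2 kN·m
Superposition: M = Σ M_i = 2087/125 kN·m ≈ 16.696000 kN·m

M(12/5) = 2087/125 kN·m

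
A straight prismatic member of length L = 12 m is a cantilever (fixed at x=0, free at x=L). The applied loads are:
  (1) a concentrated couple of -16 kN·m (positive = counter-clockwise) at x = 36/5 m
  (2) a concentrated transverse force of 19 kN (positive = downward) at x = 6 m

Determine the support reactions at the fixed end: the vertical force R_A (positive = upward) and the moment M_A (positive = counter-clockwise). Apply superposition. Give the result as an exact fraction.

Load 1 — applied couple M₀=-16 kN·m at a=36/5 m (b=L-a=24/5):
  R_A = 0 kN
  M_A = -M₀ = -(-16) = 16 kN·m
Load 2 — point force P=19 kN at a=6 m (b=L-a=6):
  R_A = P = 19 kN
  M_A = Pa = 19·6 = 114 kN·m
Superposition: R_A = 19 kN, M_A = 130 kN·m

R_A = 19 kN, M_A = 130 kN·m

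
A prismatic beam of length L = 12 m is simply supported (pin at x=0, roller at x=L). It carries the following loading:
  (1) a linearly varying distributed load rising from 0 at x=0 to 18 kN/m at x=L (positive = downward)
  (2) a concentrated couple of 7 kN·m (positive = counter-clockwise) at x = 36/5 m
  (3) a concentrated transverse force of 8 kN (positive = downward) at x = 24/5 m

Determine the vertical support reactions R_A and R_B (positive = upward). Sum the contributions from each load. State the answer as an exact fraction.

Load 1 — triangular load w₀=18 kN/m (0→w₀ over full span):
  R_A = w₀L/6 = 18·12/6 = 36 kN
  R_B = w₀L/3 = 18·12/3 = 72 kN
Load 2 — applied couple M₀=7 kN·m at a=36/5 m (b=L-a=24/5):
  R_A = M₀/L = 7/12 kN
  R_B = -M₀/L = -7/12 kN
Load 3 — point force P=8 kN at a=24/5 m (b=L-a=36/5):
  R_A = Pb/L = 8·(36/5)/12 = 24/5 kN
  R_B = Pa/L = 8·(24/5)/12 = 16/5 kN
Superposition: R_A = 2483/60 kN, R_B = 4477/60 kN

R_A = 2483/60 kN, R_B = 4477/60 kN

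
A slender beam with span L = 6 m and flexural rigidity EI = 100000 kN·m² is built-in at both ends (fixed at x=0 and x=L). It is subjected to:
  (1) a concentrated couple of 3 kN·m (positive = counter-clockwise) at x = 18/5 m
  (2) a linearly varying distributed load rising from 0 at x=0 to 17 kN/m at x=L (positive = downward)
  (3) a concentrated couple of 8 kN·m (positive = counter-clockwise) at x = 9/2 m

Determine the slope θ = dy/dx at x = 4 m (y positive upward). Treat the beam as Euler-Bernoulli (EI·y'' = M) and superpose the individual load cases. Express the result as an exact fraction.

θ(4) = 187/1406250 rad

Load 1 — applied couple M₀=3 kN·m at a=18/5 m (b=L-a=12/5):
  θ_1 = (R_Ax²/2 - M_Ax - M₀(x-a))/EI  [x>a] with R_A=18/25, M_A=24/25 = ((18/25)·4²/2 - (24/25)·4 - 3·(4-(18/5)))/100000 = 9/1250000 rad
Load 2 — triangular load w₀=17 kN/m (0→w₀ over full span):
  θ_2 = -w₀(2x(L-x)(L-2x)(x+2L)+x²(L-x)²)/(120LEI) = -17·(2·4·(6-4)·(6-2·4)·(4+2·6)+4²·(6-4)²)/(120·6·100000) = 119/1125000 rad
Load 3 — applied couple M₀=8 kN·m at a=9/2 m (b=L-a=3/2):
  θ_3 = (R_Ax²/2 - M_Ax)/EI  [x≤a] with R_A=3/2, M_A=5/2 = ((3/2)·4²/2 - (5/2)·4)/100000 = 1/50000 rad
Superposition: θ = Σ θ_i = 187/1406250 rad ≈ 0.000133 rad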